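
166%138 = 28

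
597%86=81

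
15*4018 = 60270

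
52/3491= 52/3491  =  0.01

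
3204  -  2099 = 1105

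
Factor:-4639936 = -2^6*7^1*10357^1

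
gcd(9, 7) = 1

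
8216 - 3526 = 4690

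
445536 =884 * 504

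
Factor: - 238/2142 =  - 3^( - 2 ) = - 1/9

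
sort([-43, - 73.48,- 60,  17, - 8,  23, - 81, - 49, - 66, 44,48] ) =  [ - 81, - 73.48, - 66, - 60, - 49, - 43,-8,17, 23 , 44,48] 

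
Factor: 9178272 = 2^5*3^4*3541^1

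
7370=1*7370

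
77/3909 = 77/3909 = 0.02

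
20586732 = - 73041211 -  - 93627943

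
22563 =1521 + 21042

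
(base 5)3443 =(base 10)498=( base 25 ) JN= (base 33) F3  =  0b111110010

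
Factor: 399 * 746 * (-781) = -232467774 = - 2^1 * 3^1 * 7^1*11^1*  19^1*71^1 *373^1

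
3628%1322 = 984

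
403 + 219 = 622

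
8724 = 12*727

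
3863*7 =27041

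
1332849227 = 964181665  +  368667562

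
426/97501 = 426/97501  =  0.00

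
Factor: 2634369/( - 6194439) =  - 3^(-1 ) *19^1*113^1 * 263^ (  -  1 ) * 409^1*2617^( - 1)=- 878123/2064813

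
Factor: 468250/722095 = 93650/144419= 2^1*5^2*11^( - 1) *19^( - 1)*691^( - 1)*1873^1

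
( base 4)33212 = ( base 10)998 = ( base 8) 1746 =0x3E6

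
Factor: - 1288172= - 2^2*307^1*1049^1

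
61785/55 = 1123 + 4/11 = 1123.36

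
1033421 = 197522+835899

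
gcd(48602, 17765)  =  19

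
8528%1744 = 1552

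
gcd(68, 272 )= 68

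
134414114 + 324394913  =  458809027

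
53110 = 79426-26316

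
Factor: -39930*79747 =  -2^1*3^1*5^1*11^3*17^1*4691^1 = -3184297710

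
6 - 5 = 1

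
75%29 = 17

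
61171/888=68  +  787/888 =68.89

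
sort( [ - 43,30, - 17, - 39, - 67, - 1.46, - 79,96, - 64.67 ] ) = [ - 79, - 67,-64.67, -43, - 39, - 17, - 1.46, 30,96]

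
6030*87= 524610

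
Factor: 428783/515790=2^ (  -  1 ) * 3^ ( - 2 )*5^( - 1)*11^( - 1 )*823^1 = 823/990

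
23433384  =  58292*402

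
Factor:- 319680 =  - 2^6*  3^3*5^1*37^1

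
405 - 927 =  - 522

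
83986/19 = 4420+6/19=4420.32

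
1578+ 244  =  1822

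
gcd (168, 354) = 6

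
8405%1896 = 821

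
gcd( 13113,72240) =3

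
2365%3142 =2365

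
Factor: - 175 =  - 5^2  *7^1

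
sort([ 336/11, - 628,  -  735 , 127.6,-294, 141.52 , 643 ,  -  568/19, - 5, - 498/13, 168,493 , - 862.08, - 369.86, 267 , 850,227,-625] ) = [-862.08, - 735, - 628,- 625 ,  -  369.86 , - 294 , - 498/13, - 568/19,  -  5, 336/11,127.6, 141.52,  168 , 227 , 267 , 493,643, 850 ] 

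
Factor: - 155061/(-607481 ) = 3^3 * 7^( - 1 ) * 5743^1*86783^(-1)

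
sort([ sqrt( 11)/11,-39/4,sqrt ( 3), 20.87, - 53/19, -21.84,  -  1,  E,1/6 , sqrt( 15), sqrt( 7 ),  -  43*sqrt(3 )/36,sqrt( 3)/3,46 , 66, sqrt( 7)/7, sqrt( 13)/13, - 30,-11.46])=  [ -30, - 21.84, -11.46,  -  39/4, - 53/19, - 43*sqrt ( 3 ) /36, - 1,1/6,sqrt(13)/13, sqrt( 11)/11,sqrt( 7 ) /7, sqrt(3) /3,sqrt(3),sqrt( 7),E,sqrt(15),20.87,46,66 ]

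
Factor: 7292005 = 5^1*7^1*53^1*3931^1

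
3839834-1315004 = 2524830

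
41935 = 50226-8291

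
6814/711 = 9 + 415/711 =9.58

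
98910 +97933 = 196843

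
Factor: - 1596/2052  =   - 3^( - 2 ) * 7^1 = - 7/9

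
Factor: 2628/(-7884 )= - 3^( - 1 ) = -1/3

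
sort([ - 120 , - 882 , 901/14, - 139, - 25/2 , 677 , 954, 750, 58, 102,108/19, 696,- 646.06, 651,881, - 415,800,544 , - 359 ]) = [ - 882, - 646.06, - 415,-359, - 139, - 120,  -  25/2, 108/19 , 58, 901/14,102 , 544,  651, 677,696,750,800 , 881,954 ]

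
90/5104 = 45/2552 = 0.02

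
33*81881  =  2702073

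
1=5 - 4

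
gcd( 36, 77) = 1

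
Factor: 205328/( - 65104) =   -  41/13  =  - 13^( - 1)*41^1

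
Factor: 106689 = 3^1*11^1*53^1*61^1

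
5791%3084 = 2707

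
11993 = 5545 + 6448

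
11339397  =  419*27063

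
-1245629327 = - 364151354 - 881477973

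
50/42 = 25/21 = 1.19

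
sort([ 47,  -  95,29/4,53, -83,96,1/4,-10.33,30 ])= [- 95, - 83, - 10.33 , 1/4,29/4 , 30,47,53, 96]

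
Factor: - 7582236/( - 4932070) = 2^1 * 3^1 * 5^( - 1)*11^(- 1 )*13^( - 1 ) * 3449^( - 1 ) * 631853^1 = 3791118/2466035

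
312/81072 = 13/3378= 0.00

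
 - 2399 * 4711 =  - 11301689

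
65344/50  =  1306 + 22/25  =  1306.88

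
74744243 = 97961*763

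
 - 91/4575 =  - 91/4575 =- 0.02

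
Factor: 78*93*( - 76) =  -  551304 = - 2^3*3^2*13^1 *19^1*31^1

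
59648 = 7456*8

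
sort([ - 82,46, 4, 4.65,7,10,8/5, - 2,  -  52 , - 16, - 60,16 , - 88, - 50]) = [ - 88, - 82, - 60 , - 52, - 50, - 16, -2,8/5,  4 , 4.65,  7,10,  16,  46 ] 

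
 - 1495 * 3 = -4485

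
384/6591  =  128/2197 = 0.06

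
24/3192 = 1/133 = 0.01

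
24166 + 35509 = 59675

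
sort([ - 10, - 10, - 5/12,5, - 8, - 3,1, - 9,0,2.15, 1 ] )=[- 10, - 10, - 9 , - 8, -3, - 5/12,0,1, 1 , 2.15,5]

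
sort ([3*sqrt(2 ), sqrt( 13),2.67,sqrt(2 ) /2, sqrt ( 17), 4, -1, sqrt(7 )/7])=[ - 1,sqrt ( 7)/7,sqrt( 2 ) /2,  2.67, sqrt ( 13),4, sqrt (17),3*sqrt (2)] 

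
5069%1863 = 1343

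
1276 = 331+945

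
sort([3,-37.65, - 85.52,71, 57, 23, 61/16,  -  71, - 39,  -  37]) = [  -  85.52, - 71, - 39,- 37.65, - 37,3 , 61/16, 23,  57,71]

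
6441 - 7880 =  - 1439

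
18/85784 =9/42892 = 0.00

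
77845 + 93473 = 171318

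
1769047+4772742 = 6541789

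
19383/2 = 19383/2 = 9691.50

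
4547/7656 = 4547/7656 =0.59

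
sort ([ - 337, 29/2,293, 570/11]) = [- 337, 29/2, 570/11, 293] 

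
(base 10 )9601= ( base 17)1g3d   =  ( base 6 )112241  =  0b10010110000001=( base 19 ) 17b6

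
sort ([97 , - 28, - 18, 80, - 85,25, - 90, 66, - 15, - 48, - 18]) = [-90, - 85, - 48, - 28, - 18, - 18 , - 15,25,66, 80,97 ] 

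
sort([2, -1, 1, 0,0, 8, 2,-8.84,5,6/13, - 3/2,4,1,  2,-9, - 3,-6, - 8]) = [ - 9,-8.84, - 8,  -  6,-3, - 3/2, - 1,0, 0, 6/13,1,1,2,2,2,4,5,8]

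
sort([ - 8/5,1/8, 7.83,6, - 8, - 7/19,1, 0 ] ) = [ - 8, - 8/5, - 7/19,  0,1/8, 1, 6, 7.83] 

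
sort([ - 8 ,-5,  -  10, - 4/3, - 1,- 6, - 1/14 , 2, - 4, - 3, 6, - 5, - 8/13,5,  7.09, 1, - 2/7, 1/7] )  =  [ - 10, - 8, - 6,-5 , - 5,  -  4 , - 3, - 4/3, - 1,-8/13,-2/7, - 1/14 , 1/7, 1, 2 , 5, 6, 7.09 ] 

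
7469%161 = 63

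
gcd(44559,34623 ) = 9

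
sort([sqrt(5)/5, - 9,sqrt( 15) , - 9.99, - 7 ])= [ - 9.99, - 9,-7, sqrt(5)/5, sqrt(15) ]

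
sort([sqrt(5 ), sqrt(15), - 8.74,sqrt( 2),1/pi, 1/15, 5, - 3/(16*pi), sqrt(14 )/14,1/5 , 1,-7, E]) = [ - 8.74, - 7, - 3/( 16*pi),1/15,1/5,sqrt(14)/14,1/pi,1, sqrt(2),sqrt( 5 ),E,sqrt(15),  5 ]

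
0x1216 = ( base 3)20100111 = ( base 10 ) 4630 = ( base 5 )122010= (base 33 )48a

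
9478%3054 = 316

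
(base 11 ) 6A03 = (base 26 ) dfl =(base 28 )bkf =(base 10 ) 9199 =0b10001111101111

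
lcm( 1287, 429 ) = 1287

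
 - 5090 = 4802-9892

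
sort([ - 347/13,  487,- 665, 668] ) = [ - 665, - 347/13,487, 668 ]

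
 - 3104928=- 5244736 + 2139808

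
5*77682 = 388410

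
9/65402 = 9/65402 = 0.00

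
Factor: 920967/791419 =3^1*37^1*8297^1 * 791419^(  -  1)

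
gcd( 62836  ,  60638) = 2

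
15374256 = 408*37682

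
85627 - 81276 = 4351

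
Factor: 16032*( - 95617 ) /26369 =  - 2^5*3^1 * 7^(- 1)*167^1*3767^( - 1)*95617^1 = - 1532931744/26369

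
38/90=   19/45 = 0.42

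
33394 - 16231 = 17163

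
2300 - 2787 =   -  487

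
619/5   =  619/5=   123.80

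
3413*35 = 119455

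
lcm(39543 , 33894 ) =237258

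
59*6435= 379665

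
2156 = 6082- 3926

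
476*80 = 38080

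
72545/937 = 77+ 396/937=77.42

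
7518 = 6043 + 1475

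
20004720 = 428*46740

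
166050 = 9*18450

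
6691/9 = 6691/9 = 743.44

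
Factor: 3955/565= 7^1  =  7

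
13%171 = 13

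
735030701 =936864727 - 201834026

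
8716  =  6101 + 2615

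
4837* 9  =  43533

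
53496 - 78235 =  - 24739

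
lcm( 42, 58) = 1218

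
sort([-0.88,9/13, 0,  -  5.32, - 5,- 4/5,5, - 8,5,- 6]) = [ - 8, - 6, - 5.32, - 5,-0.88 ,-4/5,0 , 9/13, 5,  5 ] 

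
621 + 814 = 1435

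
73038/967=73038/967= 75.53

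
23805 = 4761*5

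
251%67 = 50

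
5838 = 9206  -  3368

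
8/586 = 4/293 =0.01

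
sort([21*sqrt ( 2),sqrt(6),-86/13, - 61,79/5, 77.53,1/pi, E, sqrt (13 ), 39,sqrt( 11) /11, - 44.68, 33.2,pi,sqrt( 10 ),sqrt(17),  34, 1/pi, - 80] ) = [ - 80, - 61,  -  44.68, - 86/13  ,  sqrt(11)/11,1/pi,1/pi,sqrt(6),E,pi,sqrt(10) , sqrt(13),  sqrt(17),79/5,21*sqrt ( 2),  33.2,34, 39,77.53 ]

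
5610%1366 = 146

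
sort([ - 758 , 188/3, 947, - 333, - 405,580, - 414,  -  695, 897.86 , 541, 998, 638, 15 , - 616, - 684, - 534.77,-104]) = [ - 758, - 695,-684, - 616, - 534.77, - 414, - 405, - 333, - 104,15, 188/3, 541, 580,638, 897.86, 947,998 ] 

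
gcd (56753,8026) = 1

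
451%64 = 3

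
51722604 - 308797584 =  - 257074980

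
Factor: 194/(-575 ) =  -2^1 * 5^ ( - 2)*23^ ( - 1 )*97^1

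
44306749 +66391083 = 110697832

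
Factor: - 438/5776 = -2^(-3)*3^1*19^( - 2 )*73^1=- 219/2888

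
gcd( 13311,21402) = 261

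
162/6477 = 54/2159 =0.03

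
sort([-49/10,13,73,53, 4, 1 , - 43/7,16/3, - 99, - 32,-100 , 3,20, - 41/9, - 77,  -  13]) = [ - 100  ,  -  99, - 77, -32, - 13, - 43/7,-49/10, - 41/9, 1,3, 4, 16/3,  13,20,53,73] 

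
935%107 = 79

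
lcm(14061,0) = 0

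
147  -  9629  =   - 9482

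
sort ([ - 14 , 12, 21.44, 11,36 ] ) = [ - 14,11,12, 21.44,36]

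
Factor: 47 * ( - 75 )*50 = -176250=- 2^1*  3^1*5^4* 47^1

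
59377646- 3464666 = 55912980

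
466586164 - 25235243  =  441350921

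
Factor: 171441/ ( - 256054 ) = -387/578 = - 2^( - 1 )*3^2*17^( - 2 )*43^1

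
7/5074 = 7/5074 = 0.00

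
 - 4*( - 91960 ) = 367840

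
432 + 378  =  810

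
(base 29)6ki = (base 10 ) 5644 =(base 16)160C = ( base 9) 7661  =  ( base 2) 1011000001100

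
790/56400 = 79/5640 = 0.01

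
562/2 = 281 = 281.00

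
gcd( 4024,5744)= 8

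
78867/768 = 102+177/256 =102.69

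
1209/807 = 403/269  =  1.50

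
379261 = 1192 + 378069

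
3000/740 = 4+2/37 = 4.05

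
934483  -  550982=383501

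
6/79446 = 1/13241 = 0.00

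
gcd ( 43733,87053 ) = 1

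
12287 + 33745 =46032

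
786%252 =30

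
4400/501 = 4400/501=8.78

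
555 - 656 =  - 101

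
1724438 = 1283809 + 440629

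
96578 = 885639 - 789061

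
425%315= 110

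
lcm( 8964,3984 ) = 35856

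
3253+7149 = 10402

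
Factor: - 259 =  - 7^1 * 37^1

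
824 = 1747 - 923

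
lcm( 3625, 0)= 0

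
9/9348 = 3/3116  =  0.00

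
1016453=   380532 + 635921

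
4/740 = 1/185 = 0.01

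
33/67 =33/67= 0.49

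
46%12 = 10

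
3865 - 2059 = 1806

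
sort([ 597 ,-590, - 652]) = [-652, -590,597]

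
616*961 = 591976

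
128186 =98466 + 29720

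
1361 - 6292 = - 4931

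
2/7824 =1/3912 = 0.00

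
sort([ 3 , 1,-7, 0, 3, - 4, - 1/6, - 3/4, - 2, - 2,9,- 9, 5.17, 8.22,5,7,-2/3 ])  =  [ - 9, - 7, - 4, - 2, - 2, - 3/4, -2/3, - 1/6,  0,1, 3, 3, 5, 5.17, 7 , 8.22, 9 ] 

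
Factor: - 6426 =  - 2^1*3^3 * 7^1*17^1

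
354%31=13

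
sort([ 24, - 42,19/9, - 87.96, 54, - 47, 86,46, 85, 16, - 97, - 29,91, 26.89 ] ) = [ - 97, - 87.96, - 47, - 42 , - 29,19/9 , 16,24, 26.89, 46, 54, 85, 86,91]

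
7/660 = 7/660 = 0.01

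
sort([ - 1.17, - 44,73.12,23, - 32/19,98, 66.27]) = [ - 44,-32/19, - 1.17, 23,66.27,73.12,98]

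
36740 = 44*835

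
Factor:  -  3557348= -2^2*889337^1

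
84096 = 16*5256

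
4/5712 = 1/1428 = 0.00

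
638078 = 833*766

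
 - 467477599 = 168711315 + -636188914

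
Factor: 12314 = 2^1 * 47^1*131^1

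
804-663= 141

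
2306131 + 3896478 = 6202609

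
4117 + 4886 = 9003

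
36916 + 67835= 104751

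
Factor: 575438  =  2^1*149^1*1931^1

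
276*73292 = 20228592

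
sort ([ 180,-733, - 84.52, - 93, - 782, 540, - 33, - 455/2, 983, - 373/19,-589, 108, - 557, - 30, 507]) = [ - 782,-733, - 589, - 557,-455/2,- 93, - 84.52, -33,-30, - 373/19, 108, 180,507,540, 983]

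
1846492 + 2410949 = 4257441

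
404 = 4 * 101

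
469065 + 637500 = 1106565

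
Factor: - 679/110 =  - 2^( - 1)*5^( - 1 ) * 7^1*11^( - 1) * 97^1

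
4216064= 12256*344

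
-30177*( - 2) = 60354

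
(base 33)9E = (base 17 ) 115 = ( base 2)100110111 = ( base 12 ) 21b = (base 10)311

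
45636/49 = 931 + 17/49 = 931.35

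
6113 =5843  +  270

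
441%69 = 27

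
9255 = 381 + 8874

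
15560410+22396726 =37957136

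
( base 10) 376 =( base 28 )DC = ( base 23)g8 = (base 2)101111000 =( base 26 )EC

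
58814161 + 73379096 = 132193257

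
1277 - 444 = 833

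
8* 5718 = 45744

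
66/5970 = 11/995 = 0.01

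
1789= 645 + 1144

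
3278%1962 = 1316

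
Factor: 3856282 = 2^1*1928141^1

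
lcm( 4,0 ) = 0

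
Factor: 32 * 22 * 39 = 2^6 * 3^1*11^1*13^1 = 27456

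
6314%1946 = 476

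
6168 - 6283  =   - 115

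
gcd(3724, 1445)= 1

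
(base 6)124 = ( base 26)20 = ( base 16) 34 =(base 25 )22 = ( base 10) 52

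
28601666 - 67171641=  - 38569975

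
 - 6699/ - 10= 669+9/10 = 669.90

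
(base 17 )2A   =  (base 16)2c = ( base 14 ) 32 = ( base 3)1122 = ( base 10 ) 44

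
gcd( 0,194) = 194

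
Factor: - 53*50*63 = -166950 = -2^1*3^2*5^2*7^1 * 53^1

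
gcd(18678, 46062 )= 6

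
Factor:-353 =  - 353^1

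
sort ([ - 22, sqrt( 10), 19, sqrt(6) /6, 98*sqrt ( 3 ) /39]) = [ - 22,sqrt ( 6 )/6,sqrt( 10),98 * sqrt(3)/39, 19]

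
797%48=29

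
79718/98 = 813 + 22/49 = 813.45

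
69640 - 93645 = - 24005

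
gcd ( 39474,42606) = 54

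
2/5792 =1/2896= 0.00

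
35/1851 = 35/1851 = 0.02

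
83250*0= 0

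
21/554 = 21/554 = 0.04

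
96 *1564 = 150144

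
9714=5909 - - 3805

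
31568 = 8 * 3946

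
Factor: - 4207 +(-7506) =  - 11713 = - 13^1*  17^1 * 53^1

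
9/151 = 9/151  =  0.06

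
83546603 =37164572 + 46382031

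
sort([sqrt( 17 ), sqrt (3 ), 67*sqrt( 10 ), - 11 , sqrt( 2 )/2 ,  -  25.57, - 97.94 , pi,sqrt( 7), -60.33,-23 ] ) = [ - 97.94 , - 60.33, - 25.57,-23,  -  11,  sqrt(  2 ) /2,sqrt ( 3),sqrt ( 7) , pi,sqrt(17),67*sqrt(10) ]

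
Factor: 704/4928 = 7^(-1) = 1/7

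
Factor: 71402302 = 2^1*67^1*532853^1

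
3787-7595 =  - 3808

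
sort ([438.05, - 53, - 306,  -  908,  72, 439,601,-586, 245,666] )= [ - 908, - 586 , - 306, - 53, 72,245,438.05, 439,601,666] 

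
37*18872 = 698264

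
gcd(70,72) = 2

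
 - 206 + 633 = 427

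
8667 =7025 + 1642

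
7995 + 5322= 13317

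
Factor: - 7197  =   - 3^1*2399^1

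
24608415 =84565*291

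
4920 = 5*984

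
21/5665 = 21/5665 = 0.00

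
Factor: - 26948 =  - 2^2*6737^1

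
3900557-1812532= 2088025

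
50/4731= 50/4731  =  0.01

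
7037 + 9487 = 16524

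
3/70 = 3/70 = 0.04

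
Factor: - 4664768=-2^6 *23^1*3169^1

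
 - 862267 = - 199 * 4333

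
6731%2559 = 1613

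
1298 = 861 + 437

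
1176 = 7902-6726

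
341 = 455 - 114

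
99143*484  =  47985212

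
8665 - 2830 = 5835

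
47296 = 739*64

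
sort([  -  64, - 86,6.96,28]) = [ -86 , - 64 , 6.96 , 28]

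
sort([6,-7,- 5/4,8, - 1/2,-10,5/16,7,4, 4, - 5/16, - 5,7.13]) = [ - 10, -7, - 5,  -  5/4, - 1/2, - 5/16,5/16 , 4,4,6,7,  7.13, 8] 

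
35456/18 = 1969 + 7/9 = 1969.78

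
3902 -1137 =2765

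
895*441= 394695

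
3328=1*3328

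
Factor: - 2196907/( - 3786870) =2^( - 1) * 3^( - 1 ) * 5^(-1 )*1163^1 * 1889^1 * 126229^(  -  1 ) 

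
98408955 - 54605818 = 43803137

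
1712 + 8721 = 10433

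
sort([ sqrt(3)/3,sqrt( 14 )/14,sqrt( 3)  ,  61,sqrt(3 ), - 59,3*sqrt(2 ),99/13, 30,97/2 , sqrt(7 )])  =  [ - 59,sqrt( 14)/14,sqrt(3)/3, sqrt( 3 ),sqrt( 3),sqrt(7), 3*sqrt( 2 ),99/13,  30,97/2, 61]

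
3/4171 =3/4171 = 0.00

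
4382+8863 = 13245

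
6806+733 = 7539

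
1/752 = 1/752  =  0.00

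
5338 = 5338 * 1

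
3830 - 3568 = 262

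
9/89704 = 9/89704 = 0.00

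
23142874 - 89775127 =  - 66632253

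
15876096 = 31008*512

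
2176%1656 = 520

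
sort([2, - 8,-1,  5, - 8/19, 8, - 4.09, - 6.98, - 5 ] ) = [ - 8,  -  6.98, - 5 , - 4.09, - 1,-8/19, 2,5, 8]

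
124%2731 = 124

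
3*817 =2451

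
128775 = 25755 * 5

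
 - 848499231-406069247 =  - 1254568478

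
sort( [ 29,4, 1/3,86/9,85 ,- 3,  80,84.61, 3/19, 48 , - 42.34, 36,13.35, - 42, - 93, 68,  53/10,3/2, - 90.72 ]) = [ - 93, - 90.72,-42.34, - 42, - 3,3/19,1/3,3/2,4, 53/10,86/9, 13.35, 29,36,48,68, 80,84.61,85]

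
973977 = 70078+903899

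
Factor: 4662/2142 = 17^( - 1)*37^1  =  37/17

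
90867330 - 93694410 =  - 2827080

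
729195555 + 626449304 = 1355644859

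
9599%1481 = 713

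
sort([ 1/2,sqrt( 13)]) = [1/2,sqrt(  13)]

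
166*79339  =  13170274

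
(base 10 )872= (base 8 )1550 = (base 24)1c8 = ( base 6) 4012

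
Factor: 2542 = 2^1 * 31^1*41^1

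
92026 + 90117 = 182143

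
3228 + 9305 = 12533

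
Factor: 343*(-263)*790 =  - 71265110 = - 2^1 * 5^1 *7^3*79^1*263^1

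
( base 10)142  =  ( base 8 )216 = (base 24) 5m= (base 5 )1032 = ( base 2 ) 10001110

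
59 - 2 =57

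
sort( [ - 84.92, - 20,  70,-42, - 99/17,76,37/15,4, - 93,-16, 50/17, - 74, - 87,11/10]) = [ - 93,  -  87, - 84.92,- 74 ,-42, - 20,  -  16, - 99/17, 11/10,  37/15,  50/17,4, 70,76 ] 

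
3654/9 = 406 = 406.00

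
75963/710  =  75963/710 = 106.99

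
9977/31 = 9977/31=321.84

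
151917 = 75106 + 76811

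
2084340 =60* 34739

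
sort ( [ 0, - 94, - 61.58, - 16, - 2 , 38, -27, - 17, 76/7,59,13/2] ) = [-94,- 61.58, - 27, - 17,  -  16,- 2,0, 13/2 , 76/7,38,59 ]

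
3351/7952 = 3351/7952=   0.42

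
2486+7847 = 10333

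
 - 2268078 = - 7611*298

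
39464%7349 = 2719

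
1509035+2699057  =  4208092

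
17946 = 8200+9746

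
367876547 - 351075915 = 16800632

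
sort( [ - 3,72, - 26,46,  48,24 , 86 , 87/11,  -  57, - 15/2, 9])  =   [ - 57, - 26, - 15/2, - 3,87/11,9,24,46,48 , 72, 86]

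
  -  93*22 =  - 2046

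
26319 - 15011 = 11308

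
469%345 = 124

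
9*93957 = 845613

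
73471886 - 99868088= -26396202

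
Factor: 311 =311^1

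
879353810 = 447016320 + 432337490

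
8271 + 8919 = 17190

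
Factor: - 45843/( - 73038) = 59/94= 2^(-1) * 47^( - 1)*59^1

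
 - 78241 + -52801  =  -131042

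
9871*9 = 88839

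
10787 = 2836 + 7951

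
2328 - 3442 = -1114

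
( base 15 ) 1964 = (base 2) 1010101110110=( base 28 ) 706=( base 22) B7G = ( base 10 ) 5494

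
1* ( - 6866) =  - 6866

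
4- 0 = 4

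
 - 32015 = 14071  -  46086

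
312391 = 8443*37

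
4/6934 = 2/3467 = 0.00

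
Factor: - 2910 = - 2^1*3^1*5^1*97^1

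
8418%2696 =330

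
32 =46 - 14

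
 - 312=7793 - 8105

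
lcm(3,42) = 42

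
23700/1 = 23700 = 23700.00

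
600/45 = 40/3 = 13.33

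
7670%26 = 0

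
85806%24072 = 13590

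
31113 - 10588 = 20525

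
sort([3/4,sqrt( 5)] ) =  [ 3/4, sqrt( 5 )]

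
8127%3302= 1523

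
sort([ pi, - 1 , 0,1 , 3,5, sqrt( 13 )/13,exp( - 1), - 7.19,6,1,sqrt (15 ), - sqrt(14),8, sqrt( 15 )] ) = [ - 7.19, - sqrt(14), - 1,0, sqrt( 13)/13,exp (  -  1 ),1 , 1,3,pi, sqrt( 15), sqrt( 15 ), 5,  6,8]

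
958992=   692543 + 266449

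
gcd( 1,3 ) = 1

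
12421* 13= 161473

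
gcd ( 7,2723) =7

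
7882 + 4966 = 12848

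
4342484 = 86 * 50494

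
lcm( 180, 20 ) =180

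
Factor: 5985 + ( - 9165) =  - 2^2*3^1  *5^1 * 53^1=-  3180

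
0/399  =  0 = 0.00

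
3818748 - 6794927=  - 2976179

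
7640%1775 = 540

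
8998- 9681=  - 683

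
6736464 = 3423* 1968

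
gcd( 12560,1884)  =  628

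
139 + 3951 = 4090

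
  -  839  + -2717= -3556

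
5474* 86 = 470764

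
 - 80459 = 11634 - 92093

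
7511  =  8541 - 1030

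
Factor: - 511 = - 7^1* 73^1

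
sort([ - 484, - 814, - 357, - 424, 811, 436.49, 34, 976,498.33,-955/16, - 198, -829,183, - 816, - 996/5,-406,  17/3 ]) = [ - 829 , - 816, - 814, - 484, - 424,-406, - 357, - 996/5,-198, - 955/16 , 17/3, 34,  183, 436.49,498.33, 811,976 ] 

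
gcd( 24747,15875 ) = 1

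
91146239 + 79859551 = 171005790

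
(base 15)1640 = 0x12b1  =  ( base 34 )44P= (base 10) 4785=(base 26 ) 721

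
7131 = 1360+5771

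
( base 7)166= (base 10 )97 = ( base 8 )141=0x61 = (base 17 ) 5c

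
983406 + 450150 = 1433556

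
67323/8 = 8415+3/8 = 8415.38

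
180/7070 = 18/707 =0.03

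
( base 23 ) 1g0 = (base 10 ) 897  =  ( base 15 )3EC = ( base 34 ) qd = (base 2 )1110000001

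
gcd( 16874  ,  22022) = 286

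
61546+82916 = 144462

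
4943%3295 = 1648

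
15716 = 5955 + 9761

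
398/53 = 398/53 = 7.51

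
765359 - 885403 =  - 120044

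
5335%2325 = 685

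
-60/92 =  -15/23 = -0.65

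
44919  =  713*63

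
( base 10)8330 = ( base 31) 8KM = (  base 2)10000010001010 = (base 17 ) 1BE0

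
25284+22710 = 47994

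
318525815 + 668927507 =987453322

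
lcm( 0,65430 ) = 0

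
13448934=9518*1413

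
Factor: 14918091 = 3^1*59^1*89^1*947^1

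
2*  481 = 962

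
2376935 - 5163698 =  - 2786763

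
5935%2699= 537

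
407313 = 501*813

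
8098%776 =338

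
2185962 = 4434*493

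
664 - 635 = 29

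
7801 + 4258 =12059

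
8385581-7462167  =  923414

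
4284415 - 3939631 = 344784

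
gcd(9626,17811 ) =1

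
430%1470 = 430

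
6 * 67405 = 404430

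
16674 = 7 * 2382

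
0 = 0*3005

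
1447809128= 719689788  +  728119340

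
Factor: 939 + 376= 5^1 * 263^1 =1315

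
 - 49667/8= - 49667/8= - 6208.38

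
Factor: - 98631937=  - 41^1*61^1*113^1*349^1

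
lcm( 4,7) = 28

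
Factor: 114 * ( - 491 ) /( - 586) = 27987/293 = 3^1*19^1 * 293^( - 1)*491^1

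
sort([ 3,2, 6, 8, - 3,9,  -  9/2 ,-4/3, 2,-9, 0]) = [ - 9, - 9/2,-3, - 4/3, 0, 2, 2,3,  6,8,  9 ] 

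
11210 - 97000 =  -85790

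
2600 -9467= - 6867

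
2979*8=23832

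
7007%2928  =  1151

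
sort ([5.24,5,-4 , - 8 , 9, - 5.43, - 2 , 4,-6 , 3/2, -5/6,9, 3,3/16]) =[  -  8, - 6, - 5.43, - 4, - 2,- 5/6 , 3/16 , 3/2 , 3,4,  5, 5.24,9,  9 ]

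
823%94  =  71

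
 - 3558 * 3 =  - 10674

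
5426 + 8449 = 13875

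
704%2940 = 704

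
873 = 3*291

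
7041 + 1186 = 8227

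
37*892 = 33004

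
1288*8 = 10304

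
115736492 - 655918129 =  - 540181637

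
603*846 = 510138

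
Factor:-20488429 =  - 13^1*1576033^1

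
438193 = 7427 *59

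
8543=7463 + 1080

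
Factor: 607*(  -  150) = - 2^1*3^1 * 5^2*607^1 =-91050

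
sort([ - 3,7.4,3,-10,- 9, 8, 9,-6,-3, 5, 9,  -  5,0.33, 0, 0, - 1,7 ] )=[ - 10,-9,-6, - 5, - 3,-3, - 1,  0, 0, 0.33, 3, 5 , 7,7.4,8 , 9, 9 ] 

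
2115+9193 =11308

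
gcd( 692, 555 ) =1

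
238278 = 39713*6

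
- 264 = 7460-7724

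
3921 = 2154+1767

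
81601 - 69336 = 12265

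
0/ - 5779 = 0/1 = -  0.00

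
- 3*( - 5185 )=15555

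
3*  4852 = 14556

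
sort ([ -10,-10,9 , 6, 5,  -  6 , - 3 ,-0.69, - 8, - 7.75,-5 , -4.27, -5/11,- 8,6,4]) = [ - 10,  -  10, - 8, - 8,- 7.75, - 6,-5, - 4.27, - 3, - 0.69  , - 5/11 , 4, 5,6, 6,9] 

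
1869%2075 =1869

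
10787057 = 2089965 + 8697092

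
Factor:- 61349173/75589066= - 2^( - 1)*7^( - 2)*47^ (-1 )*16411^( - 1)*61349173^1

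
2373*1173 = 2783529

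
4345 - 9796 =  - 5451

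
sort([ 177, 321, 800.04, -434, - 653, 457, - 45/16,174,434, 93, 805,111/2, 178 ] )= [ - 653, - 434, - 45/16,111/2, 93, 174, 177 , 178,321, 434 , 457,800.04, 805] 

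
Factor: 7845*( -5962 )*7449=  - 2^1*3^2*5^1  *11^1*13^1*191^1*271^1*523^1 = - 348403808610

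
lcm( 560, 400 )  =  2800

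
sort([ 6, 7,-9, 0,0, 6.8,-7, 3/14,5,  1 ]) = [ - 9, - 7, 0, 0, 3/14, 1 , 5, 6, 6.8 , 7]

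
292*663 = 193596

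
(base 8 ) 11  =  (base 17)9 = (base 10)9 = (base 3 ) 100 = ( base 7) 12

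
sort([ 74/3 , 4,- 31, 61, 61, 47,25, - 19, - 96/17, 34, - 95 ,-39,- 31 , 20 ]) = [ - 95, - 39,-31, - 31,-19,-96/17, 4, 20, 74/3, 25, 34, 47, 61,61] 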